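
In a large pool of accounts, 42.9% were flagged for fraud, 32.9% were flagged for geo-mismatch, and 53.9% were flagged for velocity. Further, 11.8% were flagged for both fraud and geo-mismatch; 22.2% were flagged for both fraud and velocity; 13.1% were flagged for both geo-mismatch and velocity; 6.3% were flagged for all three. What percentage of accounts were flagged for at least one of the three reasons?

88.9%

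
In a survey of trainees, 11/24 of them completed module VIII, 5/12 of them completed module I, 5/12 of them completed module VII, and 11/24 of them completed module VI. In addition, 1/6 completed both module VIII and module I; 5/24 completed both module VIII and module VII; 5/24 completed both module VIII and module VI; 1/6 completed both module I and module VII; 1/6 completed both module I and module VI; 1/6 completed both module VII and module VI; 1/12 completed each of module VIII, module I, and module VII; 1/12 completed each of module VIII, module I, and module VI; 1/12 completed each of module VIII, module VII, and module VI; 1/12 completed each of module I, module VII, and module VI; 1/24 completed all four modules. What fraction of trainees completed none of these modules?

1/24

P(≥1) = 11/24 + 5/12 + 5/12 + 11/24 − 1/6 − 5/24 − 5/24 − 1/6 − 1/6 − 1/6 + 1/12 + 1/12 + 1/12 + 1/12 − 1/24 = 23/24
P(none) = 1 − 23/24 = 1/24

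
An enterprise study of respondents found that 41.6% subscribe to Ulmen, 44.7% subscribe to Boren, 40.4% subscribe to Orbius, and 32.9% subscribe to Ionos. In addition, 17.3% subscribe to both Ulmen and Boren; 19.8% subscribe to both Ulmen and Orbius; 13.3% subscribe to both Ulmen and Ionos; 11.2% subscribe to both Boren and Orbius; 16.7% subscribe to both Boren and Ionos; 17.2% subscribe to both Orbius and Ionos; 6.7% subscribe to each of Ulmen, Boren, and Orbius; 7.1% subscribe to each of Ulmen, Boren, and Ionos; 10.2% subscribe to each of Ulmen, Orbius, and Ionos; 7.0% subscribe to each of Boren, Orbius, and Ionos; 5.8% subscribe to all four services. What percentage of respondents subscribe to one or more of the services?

89.3%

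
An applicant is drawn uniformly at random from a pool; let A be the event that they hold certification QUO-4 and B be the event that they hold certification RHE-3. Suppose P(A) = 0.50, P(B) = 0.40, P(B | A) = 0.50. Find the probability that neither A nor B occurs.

0.35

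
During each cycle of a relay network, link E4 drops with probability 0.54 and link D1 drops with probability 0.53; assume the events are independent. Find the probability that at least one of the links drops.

0.7838

Since the events are independent, P(none) is the product of the individual non-occurrence probabilities.
P(none) = (1 − 0.54) × (1 − 0.53) = 0.46 × 0.47 = 0.2162
P(at least one) = 1 − 0.2162 = 0.7838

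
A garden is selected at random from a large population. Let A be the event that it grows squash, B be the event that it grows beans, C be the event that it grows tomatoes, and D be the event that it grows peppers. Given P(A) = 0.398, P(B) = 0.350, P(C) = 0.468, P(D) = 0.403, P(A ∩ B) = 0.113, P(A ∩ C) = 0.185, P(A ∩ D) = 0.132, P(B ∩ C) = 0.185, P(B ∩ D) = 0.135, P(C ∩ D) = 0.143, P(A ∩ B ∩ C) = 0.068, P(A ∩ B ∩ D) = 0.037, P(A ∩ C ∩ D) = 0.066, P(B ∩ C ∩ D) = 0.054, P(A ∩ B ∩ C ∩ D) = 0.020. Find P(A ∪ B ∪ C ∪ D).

0.931

By inclusion-exclusion,
P(A ∪ B ∪ C ∪ D) = 0.398 + 0.350 + 0.468 + 0.403 − 0.113 − 0.185 − 0.132 − 0.185 − 0.135 − 0.143 + 0.068 + 0.037 + 0.066 + 0.054 − 0.020 = 0.931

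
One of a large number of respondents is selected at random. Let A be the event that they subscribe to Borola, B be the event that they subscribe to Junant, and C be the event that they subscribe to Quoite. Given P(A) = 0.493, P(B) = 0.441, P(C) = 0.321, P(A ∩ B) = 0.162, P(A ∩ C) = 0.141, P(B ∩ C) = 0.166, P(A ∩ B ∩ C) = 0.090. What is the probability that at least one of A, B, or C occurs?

0.876

Apply inclusion-exclusion:
P(A ∪ B ∪ C) = 0.493 + 0.441 + 0.321 − 0.162 − 0.141 − 0.166 + 0.090 = 0.876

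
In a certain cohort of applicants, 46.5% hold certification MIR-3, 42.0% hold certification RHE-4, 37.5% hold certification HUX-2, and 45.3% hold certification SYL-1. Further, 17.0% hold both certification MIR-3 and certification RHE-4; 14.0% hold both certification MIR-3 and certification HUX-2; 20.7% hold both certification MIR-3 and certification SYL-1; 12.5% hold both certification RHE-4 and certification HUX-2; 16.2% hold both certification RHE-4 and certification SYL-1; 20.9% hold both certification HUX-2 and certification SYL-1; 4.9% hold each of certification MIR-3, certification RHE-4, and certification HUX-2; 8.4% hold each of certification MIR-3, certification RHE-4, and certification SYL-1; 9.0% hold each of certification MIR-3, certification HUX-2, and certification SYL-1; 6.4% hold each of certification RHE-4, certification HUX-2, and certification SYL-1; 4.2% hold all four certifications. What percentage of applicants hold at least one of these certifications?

P(at least one) = 46.5 + 42.0 + 37.5 + 45.3 − 17.0 − 14.0 − 20.7 − 12.5 − 16.2 − 20.9 + 4.9 + 8.4 + 9.0 + 6.4 − 4.2 = 94.5%

94.5%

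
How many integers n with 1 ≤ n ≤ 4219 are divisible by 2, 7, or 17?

2516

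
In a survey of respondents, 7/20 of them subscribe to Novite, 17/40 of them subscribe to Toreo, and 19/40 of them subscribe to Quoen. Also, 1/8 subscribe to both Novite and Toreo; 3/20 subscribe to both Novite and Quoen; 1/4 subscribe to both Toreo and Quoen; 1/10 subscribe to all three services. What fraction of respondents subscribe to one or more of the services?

P(≥1) = 7/20 + 17/40 + 19/40 − 1/8 − 3/20 − 1/4 + 1/10 = 33/40

33/40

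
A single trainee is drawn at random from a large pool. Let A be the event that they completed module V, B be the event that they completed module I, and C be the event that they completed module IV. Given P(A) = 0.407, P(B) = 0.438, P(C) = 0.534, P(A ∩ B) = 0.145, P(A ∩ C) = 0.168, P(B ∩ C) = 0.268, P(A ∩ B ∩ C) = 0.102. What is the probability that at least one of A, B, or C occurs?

P(A ∪ B ∪ C) = 0.407 + 0.438 + 0.534 − 0.145 − 0.168 − 0.268 + 0.102 = 0.900

0.900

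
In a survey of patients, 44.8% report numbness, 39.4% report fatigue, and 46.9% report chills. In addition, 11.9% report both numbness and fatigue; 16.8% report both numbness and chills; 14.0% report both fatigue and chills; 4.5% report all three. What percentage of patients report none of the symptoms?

P(≥1) = 44.8 + 39.4 + 46.9 − 11.9 − 16.8 − 14.0 + 4.5 = 92.9%
P(none) = 100% − 92.9% = 7.1%

7.1%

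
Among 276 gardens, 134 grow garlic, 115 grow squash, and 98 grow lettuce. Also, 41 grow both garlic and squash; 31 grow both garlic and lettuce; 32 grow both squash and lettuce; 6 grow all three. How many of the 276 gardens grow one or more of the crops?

249

N(≥1) = 134 + 115 + 98 − 41 − 31 − 32 + 6 = 249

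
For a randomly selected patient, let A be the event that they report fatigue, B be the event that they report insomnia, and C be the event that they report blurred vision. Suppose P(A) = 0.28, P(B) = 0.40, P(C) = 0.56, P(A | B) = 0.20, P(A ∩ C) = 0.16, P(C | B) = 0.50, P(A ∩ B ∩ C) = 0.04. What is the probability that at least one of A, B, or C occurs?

P(A ∩ B) = P(B)·P(A|B) = 0.40 × 0.20 = 0.08
P(B ∩ C) = P(B)·P(C|B) = 0.40 × 0.50 = 0.20
Apply inclusion-exclusion:
P(A ∪ B ∪ C) = 0.28 + 0.40 + 0.56 − 0.08 − 0.16 − 0.20 + 0.04 = 0.84

0.84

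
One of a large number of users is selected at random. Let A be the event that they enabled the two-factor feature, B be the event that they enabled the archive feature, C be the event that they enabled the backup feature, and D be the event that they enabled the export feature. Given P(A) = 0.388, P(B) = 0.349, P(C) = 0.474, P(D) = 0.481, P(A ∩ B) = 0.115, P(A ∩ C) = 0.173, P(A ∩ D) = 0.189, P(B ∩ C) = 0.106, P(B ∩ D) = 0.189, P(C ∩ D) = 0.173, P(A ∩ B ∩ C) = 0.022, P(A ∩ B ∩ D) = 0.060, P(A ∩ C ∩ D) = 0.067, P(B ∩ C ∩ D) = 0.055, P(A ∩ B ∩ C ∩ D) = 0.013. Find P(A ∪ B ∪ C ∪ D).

Apply inclusion-exclusion:
P(A ∪ B ∪ C ∪ D) = 0.388 + 0.349 + 0.474 + 0.481 − 0.115 − 0.173 − 0.189 − 0.106 − 0.189 − 0.173 + 0.022 + 0.060 + 0.067 + 0.055 − 0.013 = 0.938

0.938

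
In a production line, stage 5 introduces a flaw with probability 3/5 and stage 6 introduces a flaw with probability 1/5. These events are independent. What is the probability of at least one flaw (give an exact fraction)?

P(none) = (1 − 3/5) × (1 − 1/5) = 2/5 × 4/5 = 8/25
P(at least one) = 1 − 8/25 = 17/25

17/25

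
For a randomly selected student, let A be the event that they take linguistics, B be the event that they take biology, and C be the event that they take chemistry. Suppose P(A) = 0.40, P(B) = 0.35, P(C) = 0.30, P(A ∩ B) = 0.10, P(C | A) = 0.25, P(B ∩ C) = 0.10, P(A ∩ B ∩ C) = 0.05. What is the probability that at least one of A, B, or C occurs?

0.80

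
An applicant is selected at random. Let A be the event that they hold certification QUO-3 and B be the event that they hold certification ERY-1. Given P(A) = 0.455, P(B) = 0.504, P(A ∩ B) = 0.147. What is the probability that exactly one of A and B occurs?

Using the inclusion–exclusion count for exactly one event:
P(exactly one) = 0.455 + 0.504 − 2·0.147 = 0.665

0.665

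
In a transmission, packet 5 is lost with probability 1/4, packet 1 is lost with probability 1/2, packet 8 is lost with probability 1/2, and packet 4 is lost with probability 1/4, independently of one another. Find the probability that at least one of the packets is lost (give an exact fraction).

Independence gives P(none) = ∏(1 − pᵢ).
P(none) = (1 − 1/4) × (1 − 1/2) × (1 − 1/2) × (1 − 1/4) = 3/4 × 1/2 × 1/2 × 3/4 = 9/64
P(at least one) = 1 − 9/64 = 55/64

55/64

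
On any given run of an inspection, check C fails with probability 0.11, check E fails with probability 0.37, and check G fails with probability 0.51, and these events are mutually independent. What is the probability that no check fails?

P(none) = (1 − 0.11) × (1 − 0.37) × (1 − 0.51) = 0.89 × 0.63 × 0.49 = 0.274743

0.274743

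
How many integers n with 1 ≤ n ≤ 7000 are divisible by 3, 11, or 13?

3084

2333 + 636 + 538 − 212 − 179 − 48 + 16 = 3084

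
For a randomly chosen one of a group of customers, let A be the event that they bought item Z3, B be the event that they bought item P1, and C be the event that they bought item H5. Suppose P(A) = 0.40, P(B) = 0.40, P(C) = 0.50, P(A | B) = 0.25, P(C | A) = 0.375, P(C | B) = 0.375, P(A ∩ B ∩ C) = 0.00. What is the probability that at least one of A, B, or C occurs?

P(A ∩ B) = P(B)·P(A|B) = 0.40 × 0.25 = 0.10
P(A ∩ C) = P(A)·P(C|A) = 0.40 × 0.375 = 0.15
P(B ∩ C) = P(B)·P(C|B) = 0.40 × 0.375 = 0.15
Using inclusion–exclusion:
P(A ∪ B ∪ C) = 0.40 + 0.40 + 0.50 − 0.10 − 0.15 − 0.15 + 0.00 = 0.90

0.90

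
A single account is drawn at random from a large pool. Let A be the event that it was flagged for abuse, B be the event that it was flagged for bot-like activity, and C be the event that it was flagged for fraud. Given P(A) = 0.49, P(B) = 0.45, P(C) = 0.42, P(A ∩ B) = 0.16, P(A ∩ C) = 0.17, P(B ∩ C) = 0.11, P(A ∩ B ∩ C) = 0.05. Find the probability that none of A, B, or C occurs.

P(A ∪ B ∪ C) = 0.49 + 0.45 + 0.42 − 0.16 − 0.17 − 0.11 + 0.05 = 0.97
P(none) = 1 − 0.97 = 0.03

0.03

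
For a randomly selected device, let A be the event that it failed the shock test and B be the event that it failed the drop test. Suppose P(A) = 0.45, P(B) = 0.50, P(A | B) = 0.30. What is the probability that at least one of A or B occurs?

0.80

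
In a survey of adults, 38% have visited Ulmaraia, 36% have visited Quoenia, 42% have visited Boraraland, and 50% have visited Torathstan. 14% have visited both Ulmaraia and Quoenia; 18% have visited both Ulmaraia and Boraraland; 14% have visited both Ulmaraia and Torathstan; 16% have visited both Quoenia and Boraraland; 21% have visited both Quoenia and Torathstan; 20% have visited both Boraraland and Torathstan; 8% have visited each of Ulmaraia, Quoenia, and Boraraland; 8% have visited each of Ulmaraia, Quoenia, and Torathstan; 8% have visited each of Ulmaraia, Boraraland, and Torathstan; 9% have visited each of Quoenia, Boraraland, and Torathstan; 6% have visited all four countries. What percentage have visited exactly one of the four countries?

Using the inclusion–exclusion count for exactly one event:
P(exactly one) = 38 + 36 + 42 + 50 − 2·14 − 2·18 − 2·14 − 2·16 − 2·21 − 2·20 + 3·8 + 3·8 + 3·8 + 3·9 − 4·6 = 35%

35%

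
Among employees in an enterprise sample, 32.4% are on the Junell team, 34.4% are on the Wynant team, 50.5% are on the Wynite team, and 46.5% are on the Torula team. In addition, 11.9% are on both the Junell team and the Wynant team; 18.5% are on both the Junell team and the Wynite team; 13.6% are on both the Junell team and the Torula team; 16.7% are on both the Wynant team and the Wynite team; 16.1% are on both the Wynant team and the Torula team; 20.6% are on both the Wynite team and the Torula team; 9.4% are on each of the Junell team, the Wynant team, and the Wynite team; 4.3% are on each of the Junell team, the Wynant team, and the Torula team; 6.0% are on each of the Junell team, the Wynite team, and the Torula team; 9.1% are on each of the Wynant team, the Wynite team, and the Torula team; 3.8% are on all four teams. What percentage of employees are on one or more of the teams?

91.4%

Using inclusion–exclusion:
P(union) = 32.4 + 34.4 + 50.5 + 46.5 − 11.9 − 18.5 − 13.6 − 16.7 − 16.1 − 20.6 + 9.4 + 4.3 + 6.0 + 9.1 − 3.8 = 91.4%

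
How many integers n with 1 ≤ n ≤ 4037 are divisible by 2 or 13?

2173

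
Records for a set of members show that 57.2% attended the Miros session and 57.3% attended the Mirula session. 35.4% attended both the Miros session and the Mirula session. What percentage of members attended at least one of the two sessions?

P(union) = 57.2 + 57.3 − 35.4 = 79.1%

79.1%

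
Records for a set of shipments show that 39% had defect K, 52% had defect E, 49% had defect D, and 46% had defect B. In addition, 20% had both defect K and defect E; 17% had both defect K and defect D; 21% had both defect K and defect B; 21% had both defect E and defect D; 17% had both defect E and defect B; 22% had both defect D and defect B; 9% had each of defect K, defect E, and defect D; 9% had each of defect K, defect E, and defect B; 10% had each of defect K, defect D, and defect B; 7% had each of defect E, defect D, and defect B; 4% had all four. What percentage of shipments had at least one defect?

Inclusion–exclusion gives
P(≥1) = 39 + 52 + 49 + 46 − 20 − 17 − 21 − 21 − 17 − 22 + 9 + 9 + 10 + 7 − 4 = 99%

99%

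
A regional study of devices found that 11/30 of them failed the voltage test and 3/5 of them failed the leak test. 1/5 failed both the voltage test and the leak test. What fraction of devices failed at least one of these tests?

23/30

P(at least one) = 11/30 + 3/5 − 1/5 = 23/30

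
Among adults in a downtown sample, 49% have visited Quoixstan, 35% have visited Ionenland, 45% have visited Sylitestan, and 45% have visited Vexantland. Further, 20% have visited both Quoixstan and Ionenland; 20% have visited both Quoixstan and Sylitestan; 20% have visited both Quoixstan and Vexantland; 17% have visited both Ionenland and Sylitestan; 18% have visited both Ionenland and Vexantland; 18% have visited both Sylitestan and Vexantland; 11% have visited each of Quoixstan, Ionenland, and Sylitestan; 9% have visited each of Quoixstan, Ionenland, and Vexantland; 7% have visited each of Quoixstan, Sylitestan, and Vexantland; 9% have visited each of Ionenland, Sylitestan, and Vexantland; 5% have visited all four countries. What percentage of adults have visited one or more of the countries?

92%

P(≥1) = 49 + 35 + 45 + 45 − 20 − 20 − 20 − 17 − 18 − 18 + 11 + 9 + 7 + 9 − 5 = 92%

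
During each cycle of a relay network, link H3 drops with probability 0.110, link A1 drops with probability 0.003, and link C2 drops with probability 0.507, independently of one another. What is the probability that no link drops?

0.43745369

Since the events are independent, P(none) is the product of the individual non-occurrence probabilities.
P(none) = (1 − 0.110) × (1 − 0.003) × (1 − 0.507) = 0.890 × 0.997 × 0.493 = 0.43745369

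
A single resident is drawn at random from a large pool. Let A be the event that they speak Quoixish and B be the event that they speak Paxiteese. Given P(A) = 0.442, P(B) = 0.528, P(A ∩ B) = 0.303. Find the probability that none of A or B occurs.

P(A ∪ B) = 0.442 + 0.528 − 0.303 = 0.667
P(none) = 1 − 0.667 = 0.333

0.333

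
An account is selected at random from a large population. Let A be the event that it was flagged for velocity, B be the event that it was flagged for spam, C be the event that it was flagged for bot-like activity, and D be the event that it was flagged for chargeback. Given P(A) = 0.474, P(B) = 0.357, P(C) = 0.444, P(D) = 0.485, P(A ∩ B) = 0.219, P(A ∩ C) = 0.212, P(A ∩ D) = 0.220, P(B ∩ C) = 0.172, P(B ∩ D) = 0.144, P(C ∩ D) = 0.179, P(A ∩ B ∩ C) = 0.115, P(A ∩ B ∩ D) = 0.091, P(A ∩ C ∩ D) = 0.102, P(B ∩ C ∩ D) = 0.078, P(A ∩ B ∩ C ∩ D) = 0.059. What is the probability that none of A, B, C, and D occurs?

0.059

By inclusion-exclusion,
P(A ∪ B ∪ C ∪ D) = 0.474 + 0.357 + 0.444 + 0.485 − 0.219 − 0.212 − 0.220 − 0.172 − 0.144 − 0.179 + 0.115 + 0.091 + 0.102 + 0.078 − 0.059 = 0.941
P(none) = 1 − 0.941 = 0.059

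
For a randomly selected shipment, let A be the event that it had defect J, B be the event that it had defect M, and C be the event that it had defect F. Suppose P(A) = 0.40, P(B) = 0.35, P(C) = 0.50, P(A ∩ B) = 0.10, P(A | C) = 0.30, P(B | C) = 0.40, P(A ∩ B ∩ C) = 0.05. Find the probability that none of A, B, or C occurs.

0.15

P(A ∩ C) = P(C)·P(A|C) = 0.50 × 0.30 = 0.15
P(B ∩ C) = P(C)·P(B|C) = 0.50 × 0.40 = 0.20
P(A ∪ B ∪ C) = 0.40 + 0.35 + 0.50 − 0.10 − 0.15 − 0.20 + 0.05 = 0.85
P(none) = 1 − 0.85 = 0.15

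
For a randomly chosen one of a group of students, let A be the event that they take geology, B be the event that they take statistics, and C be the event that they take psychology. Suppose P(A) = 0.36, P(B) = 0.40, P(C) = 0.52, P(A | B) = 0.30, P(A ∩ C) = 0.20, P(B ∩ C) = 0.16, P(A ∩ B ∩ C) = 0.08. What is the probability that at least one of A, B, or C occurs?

0.88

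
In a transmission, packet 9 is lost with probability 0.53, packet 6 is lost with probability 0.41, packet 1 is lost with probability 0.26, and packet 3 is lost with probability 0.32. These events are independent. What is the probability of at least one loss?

P(none) = (1 − 0.53) × (1 − 0.41) × (1 − 0.26) × (1 − 0.32) = 0.47 × 0.59 × 0.74 × 0.68 = 0.13953736
P(at least one) = 1 − 0.13953736 = 0.86046264

0.86046264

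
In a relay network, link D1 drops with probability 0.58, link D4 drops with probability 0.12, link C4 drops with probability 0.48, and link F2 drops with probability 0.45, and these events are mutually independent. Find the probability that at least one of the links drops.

P(none) = (1 − 0.58) × (1 − 0.12) × (1 − 0.48) × (1 − 0.45) = 0.42 × 0.88 × 0.52 × 0.55 = 0.1057056
P(at least one) = 1 − 0.1057056 = 0.8942944

0.8942944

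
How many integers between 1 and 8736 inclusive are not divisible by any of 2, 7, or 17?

3524

By inclusion–exclusion:
⌊8736/2⌋ + ⌊8736/7⌋ + ⌊8736/17⌋ − ⌊8736/14⌋ − ⌊8736/34⌋ − ⌊8736/119⌋ + ⌊8736/238⌋ = 4368 + 1248 + 513 − 624 − 256 − 73 + 36 = 5212
8736 − 5212 = 3524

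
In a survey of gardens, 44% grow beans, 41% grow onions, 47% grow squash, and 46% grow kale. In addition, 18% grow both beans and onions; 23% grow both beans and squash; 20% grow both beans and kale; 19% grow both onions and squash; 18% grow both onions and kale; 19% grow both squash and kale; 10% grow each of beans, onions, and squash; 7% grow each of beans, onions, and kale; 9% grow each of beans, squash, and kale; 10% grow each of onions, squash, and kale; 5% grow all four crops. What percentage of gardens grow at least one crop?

P(at least one) = 44 + 41 + 47 + 46 − 18 − 23 − 20 − 19 − 18 − 19 + 10 + 7 + 9 + 10 − 5 = 92%

92%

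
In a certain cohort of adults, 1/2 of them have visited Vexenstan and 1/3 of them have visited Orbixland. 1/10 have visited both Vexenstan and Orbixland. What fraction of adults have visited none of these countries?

4/15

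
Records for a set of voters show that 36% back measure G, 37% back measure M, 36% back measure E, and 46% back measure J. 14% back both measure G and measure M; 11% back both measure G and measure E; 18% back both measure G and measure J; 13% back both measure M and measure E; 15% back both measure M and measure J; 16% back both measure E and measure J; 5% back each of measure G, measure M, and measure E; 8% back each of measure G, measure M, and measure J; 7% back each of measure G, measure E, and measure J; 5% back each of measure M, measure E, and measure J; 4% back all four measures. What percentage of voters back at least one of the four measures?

Apply inclusion-exclusion:
P(≥1) = 36 + 37 + 36 + 46 − 14 − 11 − 18 − 13 − 15 − 16 + 5 + 8 + 7 + 5 − 4 = 89%

89%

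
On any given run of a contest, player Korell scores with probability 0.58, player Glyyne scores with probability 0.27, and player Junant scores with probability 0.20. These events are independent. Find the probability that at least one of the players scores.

0.75472

Independence gives P(none) = ∏(1 − pᵢ).
P(none) = (1 − 0.58) × (1 − 0.27) × (1 − 0.20) = 0.42 × 0.73 × 0.80 = 0.24528
P(at least one) = 1 − 0.24528 = 0.75472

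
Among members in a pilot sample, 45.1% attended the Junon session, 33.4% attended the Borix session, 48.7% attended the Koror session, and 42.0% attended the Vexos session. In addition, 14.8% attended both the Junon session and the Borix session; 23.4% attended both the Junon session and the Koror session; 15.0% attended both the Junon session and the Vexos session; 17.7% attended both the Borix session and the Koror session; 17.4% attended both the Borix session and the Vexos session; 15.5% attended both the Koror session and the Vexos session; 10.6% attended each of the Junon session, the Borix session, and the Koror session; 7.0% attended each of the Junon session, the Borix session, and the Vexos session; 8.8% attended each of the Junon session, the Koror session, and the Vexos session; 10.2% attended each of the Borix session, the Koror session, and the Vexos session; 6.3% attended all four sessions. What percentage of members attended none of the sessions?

4.3%

By inclusion–exclusion:
P(≥1) = 45.1 + 33.4 + 48.7 + 42.0 − 14.8 − 23.4 − 15.0 − 17.7 − 17.4 − 15.5 + 10.6 + 7.0 + 8.8 + 10.2 − 6.3 = 95.7%
P(none) = 100% − 95.7% = 4.3%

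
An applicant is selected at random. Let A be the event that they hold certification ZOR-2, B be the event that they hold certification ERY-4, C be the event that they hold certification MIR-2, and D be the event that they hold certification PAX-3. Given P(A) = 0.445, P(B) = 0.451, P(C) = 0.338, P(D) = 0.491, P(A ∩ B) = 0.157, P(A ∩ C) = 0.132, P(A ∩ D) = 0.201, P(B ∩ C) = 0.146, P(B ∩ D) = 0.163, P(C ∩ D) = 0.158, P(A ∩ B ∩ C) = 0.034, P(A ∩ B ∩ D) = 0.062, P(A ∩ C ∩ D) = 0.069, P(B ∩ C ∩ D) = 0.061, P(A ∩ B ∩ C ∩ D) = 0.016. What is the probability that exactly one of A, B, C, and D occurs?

0.425

Using the inclusion–exclusion count for exactly one event:
P(exactly one) = 0.445 + 0.451 + 0.338 + 0.491 − 2·0.157 − 2·0.132 − 2·0.201 − 2·0.146 − 2·0.163 − 2·0.158 + 3·0.034 + 3·0.062 + 3·0.069 + 3·0.061 − 4·0.016 = 0.425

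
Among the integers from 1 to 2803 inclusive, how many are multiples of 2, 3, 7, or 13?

⌊2803/2⌋ + ⌊2803/3⌋ + ⌊2803/7⌋ + ⌊2803/13⌋ − ⌊2803/6⌋ − ⌊2803/14⌋ − ⌊2803/26⌋ − ⌊2803/21⌋ − ⌊2803/39⌋ − ⌊2803/91⌋ + ⌊2803/42⌋ + ⌊2803/78⌋ + ⌊2803/182⌋ + ⌊2803/273⌋ − ⌊2803/546⌋ = 1401 + 934 + 400 + 215 − 467 − 200 − 107 − 133 − 71 − 30 + 66 + 35 + 15 + 10 − 5 = 2063

2063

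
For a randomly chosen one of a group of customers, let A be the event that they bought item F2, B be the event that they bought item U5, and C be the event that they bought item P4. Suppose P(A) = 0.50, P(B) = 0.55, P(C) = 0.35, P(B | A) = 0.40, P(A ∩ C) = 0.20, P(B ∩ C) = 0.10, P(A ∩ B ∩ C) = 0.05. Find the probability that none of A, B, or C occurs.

0.05

P(A ∩ B) = P(A)·P(B|A) = 0.50 × 0.40 = 0.20
Using inclusion–exclusion:
P(A ∪ B ∪ C) = 0.50 + 0.55 + 0.35 − 0.20 − 0.20 − 0.10 + 0.05 = 0.95
P(none) = 1 − 0.95 = 0.05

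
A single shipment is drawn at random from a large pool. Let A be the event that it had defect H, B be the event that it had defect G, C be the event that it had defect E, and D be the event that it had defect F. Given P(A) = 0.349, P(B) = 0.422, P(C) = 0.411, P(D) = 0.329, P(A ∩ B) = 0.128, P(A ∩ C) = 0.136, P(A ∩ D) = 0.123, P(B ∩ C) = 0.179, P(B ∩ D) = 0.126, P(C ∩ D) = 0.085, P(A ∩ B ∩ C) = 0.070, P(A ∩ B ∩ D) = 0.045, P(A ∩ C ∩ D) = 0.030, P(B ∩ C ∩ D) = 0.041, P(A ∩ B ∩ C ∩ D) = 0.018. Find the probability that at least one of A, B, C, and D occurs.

0.902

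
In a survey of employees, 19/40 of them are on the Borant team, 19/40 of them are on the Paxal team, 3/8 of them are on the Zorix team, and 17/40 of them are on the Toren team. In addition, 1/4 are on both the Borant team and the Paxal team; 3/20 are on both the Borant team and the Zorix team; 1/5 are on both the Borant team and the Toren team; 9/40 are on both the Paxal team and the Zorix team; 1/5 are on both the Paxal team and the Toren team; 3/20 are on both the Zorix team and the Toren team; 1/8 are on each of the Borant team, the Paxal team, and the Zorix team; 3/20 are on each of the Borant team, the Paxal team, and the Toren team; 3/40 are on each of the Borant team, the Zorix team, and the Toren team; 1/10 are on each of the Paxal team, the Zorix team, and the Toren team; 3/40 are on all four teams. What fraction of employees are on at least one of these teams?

19/20

By inclusion-exclusion,
P(≥1) = 19/40 + 19/40 + 3/8 + 17/40 − 1/4 − 3/20 − 1/5 − 9/40 − 1/5 − 3/20 + 1/8 + 3/20 + 3/40 + 1/10 − 3/40 = 19/20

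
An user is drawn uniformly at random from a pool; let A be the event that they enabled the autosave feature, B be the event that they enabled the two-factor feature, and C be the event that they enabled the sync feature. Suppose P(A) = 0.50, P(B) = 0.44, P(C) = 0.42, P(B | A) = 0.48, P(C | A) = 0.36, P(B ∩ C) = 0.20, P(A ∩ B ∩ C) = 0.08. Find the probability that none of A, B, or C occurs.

P(A ∩ B) = P(A)·P(B|A) = 0.50 × 0.48 = 0.24
P(A ∩ C) = P(A)·P(C|A) = 0.50 × 0.36 = 0.18
By inclusion–exclusion:
P(A ∪ B ∪ C) = 0.50 + 0.44 + 0.42 − 0.24 − 0.18 − 0.20 + 0.08 = 0.82
P(none) = 1 − 0.82 = 0.18

0.18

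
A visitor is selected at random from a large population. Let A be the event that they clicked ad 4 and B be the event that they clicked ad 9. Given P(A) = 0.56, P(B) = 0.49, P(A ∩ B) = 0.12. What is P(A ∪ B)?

0.93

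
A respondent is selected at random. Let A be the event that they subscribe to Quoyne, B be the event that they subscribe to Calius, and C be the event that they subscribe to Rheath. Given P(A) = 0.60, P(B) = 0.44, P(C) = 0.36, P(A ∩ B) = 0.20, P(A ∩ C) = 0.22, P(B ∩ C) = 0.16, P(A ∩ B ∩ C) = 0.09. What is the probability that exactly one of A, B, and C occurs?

By inclusion–exclusion (exactly-one form):
P(exactly one) = 0.60 + 0.44 + 0.36 − 2·0.20 − 2·0.22 − 2·0.16 + 3·0.09 = 0.51

0.51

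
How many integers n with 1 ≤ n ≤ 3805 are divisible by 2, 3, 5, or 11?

Apply inclusion-exclusion:
1902 + 1268 + 761 + 345 − 634 − 380 − 172 − 253 − 115 − 69 + 126 + 57 + 34 + 23 − 11 = 2882

2882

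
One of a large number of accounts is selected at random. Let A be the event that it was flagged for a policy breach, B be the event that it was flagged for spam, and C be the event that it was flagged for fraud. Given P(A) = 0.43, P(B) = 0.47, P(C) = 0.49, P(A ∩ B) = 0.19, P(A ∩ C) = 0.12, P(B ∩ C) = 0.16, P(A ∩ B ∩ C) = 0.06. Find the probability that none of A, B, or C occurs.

P(A ∪ B ∪ C) = 0.43 + 0.47 + 0.49 − 0.19 − 0.12 − 0.16 + 0.06 = 0.98
P(none) = 1 − 0.98 = 0.02

0.02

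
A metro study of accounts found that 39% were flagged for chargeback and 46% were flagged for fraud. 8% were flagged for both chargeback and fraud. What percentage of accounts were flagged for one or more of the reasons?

P(≥1) = 39 + 46 − 8 = 77%

77%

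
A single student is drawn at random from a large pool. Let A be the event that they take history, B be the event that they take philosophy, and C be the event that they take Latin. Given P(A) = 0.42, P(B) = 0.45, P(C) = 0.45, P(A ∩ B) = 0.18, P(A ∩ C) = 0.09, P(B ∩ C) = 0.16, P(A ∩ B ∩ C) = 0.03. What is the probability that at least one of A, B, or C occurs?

0.92

P(A ∪ B ∪ C) = 0.42 + 0.45 + 0.45 − 0.18 − 0.09 − 0.16 + 0.03 = 0.92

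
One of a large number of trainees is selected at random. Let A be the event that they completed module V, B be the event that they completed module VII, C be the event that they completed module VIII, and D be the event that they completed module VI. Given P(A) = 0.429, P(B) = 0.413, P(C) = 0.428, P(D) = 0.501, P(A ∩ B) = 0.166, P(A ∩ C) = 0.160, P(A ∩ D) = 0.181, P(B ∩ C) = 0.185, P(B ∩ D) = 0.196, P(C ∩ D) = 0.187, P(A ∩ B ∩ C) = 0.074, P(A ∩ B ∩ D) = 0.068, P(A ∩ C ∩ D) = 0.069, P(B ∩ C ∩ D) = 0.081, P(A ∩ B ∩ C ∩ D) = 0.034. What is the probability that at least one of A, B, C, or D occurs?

By inclusion–exclusion:
P(A ∪ B ∪ C ∪ D) = 0.429 + 0.413 + 0.428 + 0.501 − 0.166 − 0.160 − 0.181 − 0.185 − 0.196 − 0.187 + 0.074 + 0.068 + 0.069 + 0.081 − 0.034 = 0.954

0.954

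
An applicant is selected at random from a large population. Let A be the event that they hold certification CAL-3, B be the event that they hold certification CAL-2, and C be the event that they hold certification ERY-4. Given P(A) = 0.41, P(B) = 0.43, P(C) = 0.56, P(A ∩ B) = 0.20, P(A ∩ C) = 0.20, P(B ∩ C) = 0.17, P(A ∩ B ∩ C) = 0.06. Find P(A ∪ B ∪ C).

0.89

Apply inclusion-exclusion:
P(A ∪ B ∪ C) = 0.41 + 0.43 + 0.56 − 0.20 − 0.20 − 0.17 + 0.06 = 0.89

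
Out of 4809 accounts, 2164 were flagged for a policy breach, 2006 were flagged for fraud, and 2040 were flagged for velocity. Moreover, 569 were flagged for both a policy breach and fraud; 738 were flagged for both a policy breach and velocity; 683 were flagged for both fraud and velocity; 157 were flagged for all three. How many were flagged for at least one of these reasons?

4377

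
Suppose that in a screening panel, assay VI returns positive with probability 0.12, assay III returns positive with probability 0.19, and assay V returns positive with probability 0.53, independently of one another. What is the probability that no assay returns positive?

0.335016

P(none) = (1 − 0.12) × (1 − 0.19) × (1 − 0.53) = 0.88 × 0.81 × 0.47 = 0.335016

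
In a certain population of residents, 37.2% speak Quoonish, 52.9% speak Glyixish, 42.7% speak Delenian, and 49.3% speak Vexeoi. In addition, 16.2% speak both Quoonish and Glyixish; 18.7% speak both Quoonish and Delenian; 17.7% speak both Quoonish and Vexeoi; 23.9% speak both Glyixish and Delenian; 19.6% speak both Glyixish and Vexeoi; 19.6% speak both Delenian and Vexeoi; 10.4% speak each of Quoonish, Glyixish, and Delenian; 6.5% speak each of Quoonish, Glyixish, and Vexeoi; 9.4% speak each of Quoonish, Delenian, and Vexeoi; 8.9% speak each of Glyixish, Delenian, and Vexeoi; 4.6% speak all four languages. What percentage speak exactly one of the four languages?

37.9%

P(exactly one) = 37.2 + 52.9 + 42.7 + 49.3 − 2·16.2 − 2·18.7 − 2·17.7 − 2·23.9 − 2·19.6 − 2·19.6 + 3·10.4 + 3·6.5 + 3·9.4 + 3·8.9 − 4·4.6 = 37.9%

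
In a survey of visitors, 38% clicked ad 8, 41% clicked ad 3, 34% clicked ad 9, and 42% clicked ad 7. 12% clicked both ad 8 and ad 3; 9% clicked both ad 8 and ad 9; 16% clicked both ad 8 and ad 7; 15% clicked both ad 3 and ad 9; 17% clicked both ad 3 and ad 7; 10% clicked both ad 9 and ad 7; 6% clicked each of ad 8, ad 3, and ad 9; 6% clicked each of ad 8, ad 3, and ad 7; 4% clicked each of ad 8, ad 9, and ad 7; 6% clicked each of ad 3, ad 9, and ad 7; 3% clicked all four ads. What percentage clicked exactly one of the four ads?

51%

P(exactly one) = 38 + 41 + 34 + 42 − 2·12 − 2·9 − 2·16 − 2·15 − 2·17 − 2·10 + 3·6 + 3·6 + 3·4 + 3·6 − 4·3 = 51%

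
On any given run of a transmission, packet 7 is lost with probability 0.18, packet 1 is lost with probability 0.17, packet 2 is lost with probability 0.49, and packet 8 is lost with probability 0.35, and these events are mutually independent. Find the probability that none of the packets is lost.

0.2256189

P(none) = (1 − 0.18) × (1 − 0.17) × (1 − 0.49) × (1 − 0.35) = 0.82 × 0.83 × 0.51 × 0.65 = 0.2256189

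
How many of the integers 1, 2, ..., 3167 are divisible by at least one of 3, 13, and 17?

1331

Apply inclusion-exclusion:
⌊3167/3⌋ + ⌊3167/13⌋ + ⌊3167/17⌋ − ⌊3167/39⌋ − ⌊3167/51⌋ − ⌊3167/221⌋ + ⌊3167/663⌋ = 1055 + 243 + 186 − 81 − 62 − 14 + 4 = 1331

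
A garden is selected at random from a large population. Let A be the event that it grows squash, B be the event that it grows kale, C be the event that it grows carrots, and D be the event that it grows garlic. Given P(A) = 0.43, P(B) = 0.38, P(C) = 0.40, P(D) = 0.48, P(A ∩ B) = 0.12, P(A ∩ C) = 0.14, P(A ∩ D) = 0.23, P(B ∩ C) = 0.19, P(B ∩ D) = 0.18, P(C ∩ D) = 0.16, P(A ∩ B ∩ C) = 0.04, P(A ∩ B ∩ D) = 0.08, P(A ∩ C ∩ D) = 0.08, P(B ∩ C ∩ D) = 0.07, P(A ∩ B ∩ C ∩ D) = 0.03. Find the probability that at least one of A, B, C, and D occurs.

Inclusion–exclusion gives
P(A ∪ B ∪ C ∪ D) = 0.43 + 0.38 + 0.40 + 0.48 − 0.12 − 0.14 − 0.23 − 0.19 − 0.18 − 0.16 + 0.04 + 0.08 + 0.08 + 0.07 − 0.03 = 0.91

0.91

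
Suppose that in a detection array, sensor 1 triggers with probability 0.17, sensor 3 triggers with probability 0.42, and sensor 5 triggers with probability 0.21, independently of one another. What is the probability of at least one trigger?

0.619694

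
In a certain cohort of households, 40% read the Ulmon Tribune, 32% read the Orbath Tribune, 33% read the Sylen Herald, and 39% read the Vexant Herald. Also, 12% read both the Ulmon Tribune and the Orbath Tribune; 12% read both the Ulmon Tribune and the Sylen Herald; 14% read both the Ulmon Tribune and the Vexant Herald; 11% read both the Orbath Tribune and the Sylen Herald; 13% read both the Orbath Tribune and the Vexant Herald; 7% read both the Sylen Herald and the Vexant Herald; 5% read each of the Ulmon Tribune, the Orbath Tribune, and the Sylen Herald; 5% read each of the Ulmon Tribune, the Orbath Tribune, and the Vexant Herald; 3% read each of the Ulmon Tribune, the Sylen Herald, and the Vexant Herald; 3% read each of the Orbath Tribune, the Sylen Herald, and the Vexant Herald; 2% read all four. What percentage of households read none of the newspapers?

11%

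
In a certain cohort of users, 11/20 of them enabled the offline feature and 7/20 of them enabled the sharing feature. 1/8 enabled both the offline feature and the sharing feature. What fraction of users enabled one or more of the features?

31/40

Inclusion–exclusion gives
P(≥1) = 11/20 + 7/20 − 1/8 = 31/40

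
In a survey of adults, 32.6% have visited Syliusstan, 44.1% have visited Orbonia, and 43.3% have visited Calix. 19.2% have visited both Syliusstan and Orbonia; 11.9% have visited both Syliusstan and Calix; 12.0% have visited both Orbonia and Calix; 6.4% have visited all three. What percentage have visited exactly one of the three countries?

53.0%

Using the inclusion–exclusion count for exactly one event:
P(exactly one) = 32.6 + 44.1 + 43.3 − 2·19.2 − 2·11.9 − 2·12.0 + 3·6.4 = 53.0%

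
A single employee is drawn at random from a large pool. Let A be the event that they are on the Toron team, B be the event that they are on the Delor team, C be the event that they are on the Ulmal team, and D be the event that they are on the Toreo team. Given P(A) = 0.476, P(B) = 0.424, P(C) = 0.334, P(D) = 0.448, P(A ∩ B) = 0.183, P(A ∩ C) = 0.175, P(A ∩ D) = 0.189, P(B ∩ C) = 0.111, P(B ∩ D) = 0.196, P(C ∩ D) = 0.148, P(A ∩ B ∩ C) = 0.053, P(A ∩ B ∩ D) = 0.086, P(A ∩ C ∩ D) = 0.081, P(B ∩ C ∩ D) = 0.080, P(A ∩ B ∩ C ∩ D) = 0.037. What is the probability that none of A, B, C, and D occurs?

0.057

P(A ∪ B ∪ C ∪ D) = 0.476 + 0.424 + 0.334 + 0.448 − 0.183 − 0.175 − 0.189 − 0.111 − 0.196 − 0.148 + 0.053 + 0.086 + 0.081 + 0.080 − 0.037 = 0.943
P(none) = 1 − 0.943 = 0.057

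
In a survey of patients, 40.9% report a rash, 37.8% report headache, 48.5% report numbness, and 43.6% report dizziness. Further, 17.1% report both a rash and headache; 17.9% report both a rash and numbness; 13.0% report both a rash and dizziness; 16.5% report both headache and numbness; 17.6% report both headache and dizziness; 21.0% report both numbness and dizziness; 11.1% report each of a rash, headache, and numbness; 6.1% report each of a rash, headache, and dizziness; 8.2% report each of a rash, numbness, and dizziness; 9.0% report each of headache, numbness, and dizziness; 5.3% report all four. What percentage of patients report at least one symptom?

96.8%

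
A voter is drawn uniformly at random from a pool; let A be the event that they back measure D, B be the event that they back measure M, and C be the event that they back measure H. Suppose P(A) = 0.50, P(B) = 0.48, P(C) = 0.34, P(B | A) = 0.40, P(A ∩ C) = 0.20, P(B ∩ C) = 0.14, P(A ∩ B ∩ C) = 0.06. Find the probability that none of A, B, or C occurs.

P(A ∩ B) = P(A)·P(B|A) = 0.50 × 0.40 = 0.20
Apply inclusion-exclusion:
P(A ∪ B ∪ C) = 0.50 + 0.48 + 0.34 − 0.20 − 0.20 − 0.14 + 0.06 = 0.84
P(none) = 1 − 0.84 = 0.16

0.16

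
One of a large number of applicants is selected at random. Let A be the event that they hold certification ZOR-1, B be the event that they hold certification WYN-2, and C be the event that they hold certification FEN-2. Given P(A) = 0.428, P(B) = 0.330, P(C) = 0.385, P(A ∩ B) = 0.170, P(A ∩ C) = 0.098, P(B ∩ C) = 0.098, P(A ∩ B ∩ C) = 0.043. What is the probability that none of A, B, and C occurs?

0.180

P(A ∪ B ∪ C) = 0.428 + 0.330 + 0.385 − 0.170 − 0.098 − 0.098 + 0.043 = 0.820
P(none) = 1 − 0.820 = 0.180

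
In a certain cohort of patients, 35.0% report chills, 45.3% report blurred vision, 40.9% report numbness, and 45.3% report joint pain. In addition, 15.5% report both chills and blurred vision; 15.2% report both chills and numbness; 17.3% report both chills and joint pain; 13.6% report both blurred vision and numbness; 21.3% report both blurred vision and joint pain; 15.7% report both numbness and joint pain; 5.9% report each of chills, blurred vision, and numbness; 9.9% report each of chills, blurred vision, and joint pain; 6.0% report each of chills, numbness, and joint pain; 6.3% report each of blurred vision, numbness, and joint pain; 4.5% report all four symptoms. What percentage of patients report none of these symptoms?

8.5%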